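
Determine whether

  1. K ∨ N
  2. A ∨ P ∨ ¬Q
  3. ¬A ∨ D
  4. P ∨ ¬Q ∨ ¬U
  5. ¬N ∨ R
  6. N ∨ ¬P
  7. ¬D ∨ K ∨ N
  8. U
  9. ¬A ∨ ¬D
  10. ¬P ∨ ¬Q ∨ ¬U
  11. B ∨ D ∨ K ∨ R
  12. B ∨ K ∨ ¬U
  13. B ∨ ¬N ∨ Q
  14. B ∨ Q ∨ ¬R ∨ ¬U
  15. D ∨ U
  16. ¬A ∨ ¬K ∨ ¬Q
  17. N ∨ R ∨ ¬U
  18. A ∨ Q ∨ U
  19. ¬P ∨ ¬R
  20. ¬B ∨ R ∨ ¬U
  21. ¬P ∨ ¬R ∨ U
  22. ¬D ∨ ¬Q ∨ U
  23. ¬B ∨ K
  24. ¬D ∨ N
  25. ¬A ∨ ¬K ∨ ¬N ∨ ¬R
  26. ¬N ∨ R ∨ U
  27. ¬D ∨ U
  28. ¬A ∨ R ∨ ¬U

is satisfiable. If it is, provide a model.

Unit clause (U) forces U = True.
Set B = True.
  then (¬B ∨ R ∨ ¬U) forces R = True.
  then (¬B ∨ K) forces K = True.
  then (¬P ∨ ¬R) forces P = False.
  then (P ∨ ¬Q ∨ ¬U) forces Q = False.
Set N = True.
  then (¬A ∨ ¬K ∨ ¬N ∨ ¬R) forces A = False.
Set D = True.
All clauses satisfied.

B = True, K = True, P = False, N = True, A = False, Q = False, R = True, D = True, U = True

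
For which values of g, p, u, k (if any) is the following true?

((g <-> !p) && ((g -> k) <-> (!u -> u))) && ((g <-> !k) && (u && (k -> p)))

g = False; p = True; u = True; k = True

  (g <-> !p) && ((g -> k) <-> (!u -> u)) = True
    g <-> !p = True
      !p = False
    (g -> k) <-> (!u -> u) = True
      g -> k = True
      !u -> u = True
        !u = False
  (g <-> !k) && (u && (k -> p)) = True
    g <-> !k = True
      !k = False
    u && (k -> p) = True
      k -> p = True
Both conjuncts True, so the formula holds.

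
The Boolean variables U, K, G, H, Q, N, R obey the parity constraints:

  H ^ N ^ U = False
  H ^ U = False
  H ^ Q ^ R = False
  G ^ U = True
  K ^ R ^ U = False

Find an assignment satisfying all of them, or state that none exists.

U = False; K = True; G = True; H = False; Q = True; N = False; R = True

H ^ N ^ U = F ^ F ^ F = False ✓
H ^ U = F ^ F = False ✓
H ^ Q ^ R = F ^ T ^ T = False ✓
G ^ U = T ^ F = True ✓
K ^ R ^ U = T ^ T ^ F = False ✓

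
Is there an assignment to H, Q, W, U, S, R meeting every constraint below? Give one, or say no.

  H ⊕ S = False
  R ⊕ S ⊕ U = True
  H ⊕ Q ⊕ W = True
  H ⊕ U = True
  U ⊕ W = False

H=F; Q=F; W=T; U=T; S=F; R=F

H ⊕ S = F ⊕ F = False ✓
R ⊕ S ⊕ U = F ⊕ F ⊕ T = True ✓
H ⊕ Q ⊕ W = F ⊕ F ⊕ T = True ✓
H ⊕ U = F ⊕ T = True ✓
U ⊕ W = T ⊕ T = False ✓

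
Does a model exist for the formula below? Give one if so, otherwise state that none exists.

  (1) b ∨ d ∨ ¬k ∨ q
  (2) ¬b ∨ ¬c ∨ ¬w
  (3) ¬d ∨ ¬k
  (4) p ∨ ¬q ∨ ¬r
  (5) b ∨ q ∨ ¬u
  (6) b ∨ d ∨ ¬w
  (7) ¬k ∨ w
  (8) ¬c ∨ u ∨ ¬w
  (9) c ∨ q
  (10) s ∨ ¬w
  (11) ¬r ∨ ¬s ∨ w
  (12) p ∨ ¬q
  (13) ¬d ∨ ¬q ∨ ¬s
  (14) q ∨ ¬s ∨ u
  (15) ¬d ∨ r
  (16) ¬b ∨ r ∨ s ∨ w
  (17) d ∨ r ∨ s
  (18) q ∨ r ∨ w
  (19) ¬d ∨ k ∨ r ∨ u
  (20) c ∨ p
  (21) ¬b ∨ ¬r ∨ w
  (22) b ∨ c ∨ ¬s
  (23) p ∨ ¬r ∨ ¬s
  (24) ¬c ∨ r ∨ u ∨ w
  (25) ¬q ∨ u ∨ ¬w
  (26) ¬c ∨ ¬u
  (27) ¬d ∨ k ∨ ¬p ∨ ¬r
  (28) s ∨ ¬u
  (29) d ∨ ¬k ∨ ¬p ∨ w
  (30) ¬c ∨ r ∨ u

Set q = False.
  then (c ∨ q) forces c = True.
  then (¬c ∨ ¬u) forces u = False.
  then (¬c ∨ r ∨ u) forces r = True.
  then (¬c ∨ u ∨ ¬w) forces w = False.
  then (¬r ∨ ¬s ∨ w) forces s = False.
  then (¬b ∨ ¬r ∨ w) forces b = False.
  then (¬k ∨ w) forces k = False.
Set d = True.
  then (¬d ∨ k ∨ ¬p ∨ ¬r) forces p = False.
All clauses satisfied.

q=F, k=F, w=F, b=F, s=F, d=T, p=F, c=T, u=F, r=T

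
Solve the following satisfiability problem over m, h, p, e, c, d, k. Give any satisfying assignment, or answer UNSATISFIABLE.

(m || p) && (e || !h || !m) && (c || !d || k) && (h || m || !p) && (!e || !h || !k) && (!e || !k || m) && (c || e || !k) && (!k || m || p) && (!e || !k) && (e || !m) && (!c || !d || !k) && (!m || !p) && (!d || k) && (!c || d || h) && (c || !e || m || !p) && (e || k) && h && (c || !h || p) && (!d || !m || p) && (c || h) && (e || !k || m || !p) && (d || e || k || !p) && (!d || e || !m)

m: True, h: True, p: False, e: True, c: True, d: False, k: False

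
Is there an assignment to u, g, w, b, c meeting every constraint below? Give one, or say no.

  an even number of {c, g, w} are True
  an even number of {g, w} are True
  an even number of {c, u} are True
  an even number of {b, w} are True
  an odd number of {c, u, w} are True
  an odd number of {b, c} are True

u: False; g: True; w: True; b: True; c: False

{c, g, w}: 2 true → even ✓
{g, w}: 2 true → even ✓
{c, u}: 0 true → even ✓
{b, w}: 2 true → even ✓
{c, u, w}: 1 true → odd ✓
{b, c}: 1 true → odd ✓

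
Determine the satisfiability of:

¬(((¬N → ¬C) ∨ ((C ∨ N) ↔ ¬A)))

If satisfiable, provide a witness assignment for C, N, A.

C = True; N = False; A = True

  ¬(((¬N → ¬C) ∨ ((C ∨ N) ↔ ¬A))) = True
    (¬N → ¬C) ∨ ((C ∨ N) ↔ ¬A) = False
      ¬N → ¬C = False
        ¬N = True
        ¬C = False
      (C ∨ N) ↔ ¬A = False
        C ∨ N = True
        ¬A = False
The formula evaluates to True.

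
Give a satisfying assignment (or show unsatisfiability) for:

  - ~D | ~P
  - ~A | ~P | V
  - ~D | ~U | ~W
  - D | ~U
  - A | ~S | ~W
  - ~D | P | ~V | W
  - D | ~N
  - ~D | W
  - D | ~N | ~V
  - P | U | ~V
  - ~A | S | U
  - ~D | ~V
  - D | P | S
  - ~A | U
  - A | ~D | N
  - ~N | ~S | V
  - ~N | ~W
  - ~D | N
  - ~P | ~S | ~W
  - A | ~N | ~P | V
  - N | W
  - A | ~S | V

S = False, D = False, U = False, W = True, P = True, A = False, V = True, N = False

Set S = False.
Set D = False.
  then (D | ~U) forces U = False.
  then (D | ~N) forces N = False.
  then (~A | S | U) forces A = False.
  then (D | P | S) forces P = True.
  then (N | W) forces W = True.
Set V = True.
All clauses satisfied.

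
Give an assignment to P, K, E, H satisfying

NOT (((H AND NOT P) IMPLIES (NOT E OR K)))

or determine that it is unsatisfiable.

P: False; K: False; E: True; H: True

  NOT (((H AND NOT P) IMPLIES (NOT E OR K))) = True
    (H AND NOT P) IMPLIES (NOT E OR K) = False
      H AND NOT P = True
        NOT P = True
      NOT E OR K = False
        NOT E = False
The formula evaluates to True.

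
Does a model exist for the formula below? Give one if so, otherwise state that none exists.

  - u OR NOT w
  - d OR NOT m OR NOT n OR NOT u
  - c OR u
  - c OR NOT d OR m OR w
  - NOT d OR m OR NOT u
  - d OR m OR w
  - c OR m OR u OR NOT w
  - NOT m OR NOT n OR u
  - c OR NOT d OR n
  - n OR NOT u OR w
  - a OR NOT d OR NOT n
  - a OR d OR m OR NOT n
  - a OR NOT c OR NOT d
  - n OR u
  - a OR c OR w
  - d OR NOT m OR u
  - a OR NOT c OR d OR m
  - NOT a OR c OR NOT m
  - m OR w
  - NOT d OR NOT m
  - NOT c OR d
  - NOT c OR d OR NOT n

Try d = True:
  (NOT d OR NOT m) forces m = False.
  (NOT d OR m OR NOT u) forces u = False.
  (u OR NOT w) forces w = False.
  clause (m OR w) is falsified — backtrack.
So d = False.
  then (NOT c OR d) forces c = False.
  then (c OR u) forces u = True.
Set m = False.
  then (d OR m OR w) forces w = True.
Set n = False.
Set a = True.
All clauses satisfied.

d=F, c=F, m=F, n=F, u=T, a=T, w=T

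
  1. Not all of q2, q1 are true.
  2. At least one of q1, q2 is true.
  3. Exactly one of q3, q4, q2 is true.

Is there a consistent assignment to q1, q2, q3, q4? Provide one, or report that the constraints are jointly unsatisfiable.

q1=T; q2=F; q3=F; q4=T

  (1) {q2, q1}: 1/2 true — not all ✓
  (2) {q1, q2}: 1 true — at least one ✓
  (3) {q3, q4, q2}: 1 true — exactly one ✓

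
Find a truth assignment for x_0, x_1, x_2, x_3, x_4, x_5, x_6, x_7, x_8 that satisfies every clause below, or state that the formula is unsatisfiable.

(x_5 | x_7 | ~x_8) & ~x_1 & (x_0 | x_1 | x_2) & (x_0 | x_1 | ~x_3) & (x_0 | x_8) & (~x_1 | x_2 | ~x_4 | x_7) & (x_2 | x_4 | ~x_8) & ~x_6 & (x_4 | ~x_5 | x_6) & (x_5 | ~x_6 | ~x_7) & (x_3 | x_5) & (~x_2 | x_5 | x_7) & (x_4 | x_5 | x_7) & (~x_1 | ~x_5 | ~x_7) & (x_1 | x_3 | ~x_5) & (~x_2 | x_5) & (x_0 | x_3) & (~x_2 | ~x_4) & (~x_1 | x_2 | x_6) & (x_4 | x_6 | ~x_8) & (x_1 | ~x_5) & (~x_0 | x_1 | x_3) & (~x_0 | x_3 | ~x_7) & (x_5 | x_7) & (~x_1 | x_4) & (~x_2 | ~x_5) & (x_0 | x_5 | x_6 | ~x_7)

Unit clause (~x_1) forces x_1 = False.
Unit clause (~x_6) forces x_6 = False.
In (x_1 | ~x_5) only ~x_5 is left, so x_5 = False.
In (x_5 | x_7) only x_7 is left, so x_7 = True.
In (x_0 | x_5 | x_6 | ~x_7) only x_0 is left, so x_0 = True.
In (x_3 | x_5) only x_3 is left, so x_3 = True.
In (~x_2 | x_5) only ~x_2 is left, so x_2 = False.
Set x_4 = True.
Set x_8 = True.
All clauses satisfied.

x_0=T, x_1=F, x_2=F, x_3=T, x_4=T, x_5=F, x_6=F, x_7=T, x_8=T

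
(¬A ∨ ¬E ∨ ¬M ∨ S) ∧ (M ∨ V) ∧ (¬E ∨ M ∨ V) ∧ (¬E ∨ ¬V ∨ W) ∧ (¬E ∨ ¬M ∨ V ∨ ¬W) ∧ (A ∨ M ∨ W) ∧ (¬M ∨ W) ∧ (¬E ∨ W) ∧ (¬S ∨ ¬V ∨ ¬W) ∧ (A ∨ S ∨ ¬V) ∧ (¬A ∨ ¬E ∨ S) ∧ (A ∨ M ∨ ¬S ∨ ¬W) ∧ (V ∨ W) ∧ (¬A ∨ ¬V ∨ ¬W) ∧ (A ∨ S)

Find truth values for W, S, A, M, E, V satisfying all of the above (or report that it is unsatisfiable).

W=T, S=F, A=T, M=T, E=F, V=F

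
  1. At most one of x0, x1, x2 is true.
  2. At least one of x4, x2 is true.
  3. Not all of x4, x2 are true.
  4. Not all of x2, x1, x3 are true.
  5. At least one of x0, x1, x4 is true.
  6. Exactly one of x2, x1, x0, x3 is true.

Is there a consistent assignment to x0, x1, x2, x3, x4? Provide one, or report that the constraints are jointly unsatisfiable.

x0 = True; x1 = False; x2 = False; x3 = False; x4 = True

  (1) {x0, x1, x2}: 1 true — at most one ✓
  (2) {x4, x2}: 1 true — at least one ✓
  (3) {x4, x2}: 1/2 true — not all ✓
  (4) {x2, x1, x3}: 0/3 true — not all ✓
  (5) {x0, x1, x4}: 2 true — at least one ✓
  (6) {x2, x1, x0, x3}: 1 true — exactly one ✓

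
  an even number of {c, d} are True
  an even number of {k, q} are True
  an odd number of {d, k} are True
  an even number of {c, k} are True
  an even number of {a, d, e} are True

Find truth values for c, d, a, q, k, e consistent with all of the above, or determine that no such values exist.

Adding constraints 1, 3, 4 mod 2: every variable appears an even number of times on the left, so the left side is 0.
But the right sides sum to 1 (mod 2). 0 ≠ 1 — the system is inconsistent.

Unsatisfiable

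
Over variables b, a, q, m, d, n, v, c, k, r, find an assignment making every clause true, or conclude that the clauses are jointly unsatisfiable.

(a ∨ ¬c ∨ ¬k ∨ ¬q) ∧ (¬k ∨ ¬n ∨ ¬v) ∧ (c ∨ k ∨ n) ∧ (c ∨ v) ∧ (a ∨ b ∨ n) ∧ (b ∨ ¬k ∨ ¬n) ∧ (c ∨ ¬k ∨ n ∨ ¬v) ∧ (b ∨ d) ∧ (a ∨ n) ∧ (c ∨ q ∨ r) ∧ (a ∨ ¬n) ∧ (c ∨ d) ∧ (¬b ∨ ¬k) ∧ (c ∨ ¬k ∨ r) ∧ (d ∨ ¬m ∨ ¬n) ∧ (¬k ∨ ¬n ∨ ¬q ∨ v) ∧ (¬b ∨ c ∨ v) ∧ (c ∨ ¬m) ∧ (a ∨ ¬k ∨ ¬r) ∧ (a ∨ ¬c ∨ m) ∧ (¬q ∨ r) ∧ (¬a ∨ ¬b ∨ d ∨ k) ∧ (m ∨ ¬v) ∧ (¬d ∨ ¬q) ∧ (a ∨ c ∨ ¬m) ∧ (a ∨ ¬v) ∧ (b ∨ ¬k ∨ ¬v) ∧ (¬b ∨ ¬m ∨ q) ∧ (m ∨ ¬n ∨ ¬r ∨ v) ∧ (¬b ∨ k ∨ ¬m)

b = False, a = True, q = False, m = False, d = True, n = False, v = False, c = True, k = True, r = True

Set b = False.
  then (b ∨ d) forces d = True.
  then (¬d ∨ ¬q) forces q = False.
Set a = True.
Set m = False.
  then (m ∨ ¬v) forces v = False.
  then (c ∨ v) forces c = True.
Set n = False.
Set k = True.
Set r = True.
All clauses satisfied.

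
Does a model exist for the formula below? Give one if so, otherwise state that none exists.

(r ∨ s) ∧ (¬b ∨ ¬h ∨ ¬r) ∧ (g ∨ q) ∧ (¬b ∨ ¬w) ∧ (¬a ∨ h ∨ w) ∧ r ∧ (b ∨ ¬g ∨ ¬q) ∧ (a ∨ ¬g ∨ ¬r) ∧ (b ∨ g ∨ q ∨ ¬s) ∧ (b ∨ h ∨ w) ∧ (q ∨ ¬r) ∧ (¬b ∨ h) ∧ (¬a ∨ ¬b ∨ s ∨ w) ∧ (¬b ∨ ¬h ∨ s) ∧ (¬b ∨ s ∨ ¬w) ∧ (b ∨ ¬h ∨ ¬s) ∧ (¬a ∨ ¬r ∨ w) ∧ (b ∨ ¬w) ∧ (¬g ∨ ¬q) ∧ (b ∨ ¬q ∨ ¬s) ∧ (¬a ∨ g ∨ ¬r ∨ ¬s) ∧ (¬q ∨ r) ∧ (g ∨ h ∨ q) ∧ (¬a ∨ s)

h = True, q = True, w = False, r = True, b = False, g = False, s = False, a = False

Unit clause (r) forces r = True.
In (q ∨ ¬r) only q is left, so q = True.
In (¬g ∨ ¬q) only ¬g is left, so g = False.
Try h = False:
  (¬b ∨ h) forces b = False.
  (b ∨ h ∨ w) forces w = True.
  clause (b ∨ ¬w) is falsified — backtrack.
So h = True.
  then (¬b ∨ ¬h ∨ ¬r) forces b = False.
  then (b ∨ ¬h ∨ ¬s) forces s = False.
  then (b ∨ ¬w) forces w = False.
  then (¬a ∨ s) forces a = False.
All clauses satisfied.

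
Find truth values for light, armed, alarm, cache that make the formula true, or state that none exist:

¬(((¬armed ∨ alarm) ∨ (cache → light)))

light = False; armed = True; alarm = False; cache = True

  ¬(((¬armed ∨ alarm) ∨ (cache → light))) = True
    (¬armed ∨ alarm) ∨ (cache → light) = False
      ¬armed ∨ alarm = False
        ¬armed = False
      cache → light = False
The formula evaluates to True.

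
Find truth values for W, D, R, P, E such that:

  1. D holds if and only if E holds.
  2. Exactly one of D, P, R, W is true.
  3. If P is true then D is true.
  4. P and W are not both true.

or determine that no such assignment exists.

W: True; D: False; R: False; P: False; E: False

  (1) D=F, E=F — same ✓
  (2) {D, P, R, W}: 1 true — exactly one ✓
  (3) P=F ⇒ D: vacuous ✓
  (4) P=F, W=T — not both ✓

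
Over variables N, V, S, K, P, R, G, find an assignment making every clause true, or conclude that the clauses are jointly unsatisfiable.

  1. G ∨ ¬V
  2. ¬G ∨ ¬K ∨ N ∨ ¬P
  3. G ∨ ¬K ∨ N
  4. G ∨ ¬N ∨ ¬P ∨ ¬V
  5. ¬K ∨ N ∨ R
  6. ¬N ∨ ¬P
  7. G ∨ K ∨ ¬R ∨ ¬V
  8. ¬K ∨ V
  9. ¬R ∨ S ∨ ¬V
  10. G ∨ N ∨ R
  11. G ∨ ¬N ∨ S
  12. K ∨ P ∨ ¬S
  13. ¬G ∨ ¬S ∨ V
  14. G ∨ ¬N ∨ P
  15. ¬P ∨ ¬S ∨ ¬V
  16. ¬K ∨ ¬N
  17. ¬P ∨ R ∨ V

N = False; V = False; S = False; K = False; P = False; R = True; G = True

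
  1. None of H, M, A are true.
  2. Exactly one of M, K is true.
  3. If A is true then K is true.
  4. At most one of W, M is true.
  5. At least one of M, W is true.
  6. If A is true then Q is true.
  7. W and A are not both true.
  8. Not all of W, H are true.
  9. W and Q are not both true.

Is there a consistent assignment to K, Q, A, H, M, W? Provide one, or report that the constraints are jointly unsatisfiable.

K: True, Q: False, A: False, H: False, M: False, W: True

  (1) {H, M, A}: 0 true — none ✓
  (2) {M, K}: 1 true — exactly one ✓
  (3) A=F ⇒ K: vacuous ✓
  (4) {W, M}: 1 true — at most one ✓
  (5) {M, W}: 1 true — at least one ✓
  (6) A=F ⇒ Q: vacuous ✓
  (7) W=T, A=F — not both ✓
  (8) {W, H}: 1/2 true — not all ✓
  (9) W=T, Q=F — not both ✓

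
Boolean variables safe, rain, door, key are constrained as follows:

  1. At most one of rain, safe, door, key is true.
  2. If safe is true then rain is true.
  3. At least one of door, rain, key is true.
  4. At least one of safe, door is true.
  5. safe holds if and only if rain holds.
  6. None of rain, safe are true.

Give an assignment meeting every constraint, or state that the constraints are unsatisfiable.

safe = False; rain = False; door = True; key = False

  (1) {rain, safe, door, key}: 1 true — at most one ✓
  (2) safe=F ⇒ rain: vacuous ✓
  (3) {door, rain, key}: 1 true — at least one ✓
  (4) {safe, door}: 1 true — at least one ✓
  (5) safe=F, rain=F — same ✓
  (6) {rain, safe}: 0 true — none ✓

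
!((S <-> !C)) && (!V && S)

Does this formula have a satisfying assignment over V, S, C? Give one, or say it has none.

V: False, S: True, C: True

  !((S <-> !C)) = True
    S <-> !C = False
      !C = False
  !V && S = True
    !V = True
Both conjuncts True, so the formula holds.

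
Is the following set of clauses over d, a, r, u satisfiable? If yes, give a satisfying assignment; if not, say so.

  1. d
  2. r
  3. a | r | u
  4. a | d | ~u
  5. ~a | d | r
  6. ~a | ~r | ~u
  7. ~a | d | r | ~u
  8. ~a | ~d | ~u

Unit clause (d) forces d = True.
Unit clause (r) forces r = True.
Set a = True.
  then (~a | ~r | ~u) forces u = False.
All clauses satisfied.

d=T, a=T, r=T, u=F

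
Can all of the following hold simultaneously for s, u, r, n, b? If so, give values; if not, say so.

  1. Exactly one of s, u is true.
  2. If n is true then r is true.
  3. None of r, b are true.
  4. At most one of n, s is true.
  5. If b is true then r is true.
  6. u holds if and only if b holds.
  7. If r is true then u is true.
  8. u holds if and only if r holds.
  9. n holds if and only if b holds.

s=T, u=F, r=F, n=F, b=F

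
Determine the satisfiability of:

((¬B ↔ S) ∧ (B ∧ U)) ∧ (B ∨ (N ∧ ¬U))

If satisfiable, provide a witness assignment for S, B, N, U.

S = False; B = True; N = True; U = True

  (¬B ↔ S) ∧ (B ∧ U) = True
    ¬B ↔ S = True
      ¬B = False
    B ∧ U = True
  B ∨ (N ∧ ¬U) = True
    N ∧ ¬U = False
      ¬U = False
Both conjuncts True, so the formula holds.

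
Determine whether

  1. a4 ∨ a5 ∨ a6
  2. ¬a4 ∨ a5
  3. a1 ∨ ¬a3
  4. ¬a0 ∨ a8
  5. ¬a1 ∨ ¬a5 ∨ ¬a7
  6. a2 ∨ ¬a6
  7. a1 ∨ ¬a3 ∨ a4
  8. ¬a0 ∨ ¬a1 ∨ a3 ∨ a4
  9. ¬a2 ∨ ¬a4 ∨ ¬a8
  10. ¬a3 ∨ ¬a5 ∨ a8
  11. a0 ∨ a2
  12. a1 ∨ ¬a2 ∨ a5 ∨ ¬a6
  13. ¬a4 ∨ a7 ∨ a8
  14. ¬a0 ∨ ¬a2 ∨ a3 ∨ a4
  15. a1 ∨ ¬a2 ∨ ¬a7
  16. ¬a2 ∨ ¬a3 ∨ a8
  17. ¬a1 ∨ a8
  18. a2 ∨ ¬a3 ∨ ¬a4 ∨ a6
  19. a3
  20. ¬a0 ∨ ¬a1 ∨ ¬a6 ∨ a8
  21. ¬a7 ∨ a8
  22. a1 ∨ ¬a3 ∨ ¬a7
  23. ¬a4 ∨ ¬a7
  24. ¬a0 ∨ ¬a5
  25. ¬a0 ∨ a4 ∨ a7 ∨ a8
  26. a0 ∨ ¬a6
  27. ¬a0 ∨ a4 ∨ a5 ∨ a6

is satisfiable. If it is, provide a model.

a0 = False, a1 = True, a2 = True, a3 = True, a4 = False, a5 = True, a6 = False, a7 = False, a8 = True

Unit clause (a3) forces a3 = True.
In (a1 ∨ ¬a3) only a1 is left, so a1 = True.
In (¬a1 ∨ a8) only a8 is left, so a8 = True.
Set a0 = False.
  then (a0 ∨ a2) forces a2 = True.
  then (a0 ∨ ¬a6) forces a6 = False.
  then (¬a2 ∨ ¬a4 ∨ ¬a8) forces a4 = False.
  then (a4 ∨ a5 ∨ a6) forces a5 = True.
  then (¬a1 ∨ ¬a5 ∨ ¬a7) forces a7 = False.
All clauses satisfied.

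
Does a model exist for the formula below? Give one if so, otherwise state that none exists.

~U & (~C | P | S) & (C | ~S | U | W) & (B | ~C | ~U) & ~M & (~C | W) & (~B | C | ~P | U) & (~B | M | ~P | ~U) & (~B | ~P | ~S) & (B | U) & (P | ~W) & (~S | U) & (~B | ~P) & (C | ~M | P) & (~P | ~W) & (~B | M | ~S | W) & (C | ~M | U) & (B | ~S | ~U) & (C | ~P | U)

Unit clause (~U) forces U = False.
Unit clause (~M) forces M = False.
In (B | U) only B is left, so B = True.
In (~S | U) only ~S is left, so S = False.
In (~B | ~P) only ~P is left, so P = False.
In (~C | P | S) only ~C is left, so C = False.
In (P | ~W) only ~W is left, so W = False.
All clauses satisfied.

S=F; U=F; W=F; P=F; M=F; B=T; C=F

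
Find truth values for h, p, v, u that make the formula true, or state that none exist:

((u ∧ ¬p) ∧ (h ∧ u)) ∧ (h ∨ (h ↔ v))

h=T; p=F; v=F; u=T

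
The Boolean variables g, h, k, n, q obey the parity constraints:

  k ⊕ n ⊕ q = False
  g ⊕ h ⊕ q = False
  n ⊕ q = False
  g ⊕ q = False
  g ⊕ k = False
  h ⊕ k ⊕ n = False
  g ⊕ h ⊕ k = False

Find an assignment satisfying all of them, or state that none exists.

g = False, h = False, k = False, n = False, q = False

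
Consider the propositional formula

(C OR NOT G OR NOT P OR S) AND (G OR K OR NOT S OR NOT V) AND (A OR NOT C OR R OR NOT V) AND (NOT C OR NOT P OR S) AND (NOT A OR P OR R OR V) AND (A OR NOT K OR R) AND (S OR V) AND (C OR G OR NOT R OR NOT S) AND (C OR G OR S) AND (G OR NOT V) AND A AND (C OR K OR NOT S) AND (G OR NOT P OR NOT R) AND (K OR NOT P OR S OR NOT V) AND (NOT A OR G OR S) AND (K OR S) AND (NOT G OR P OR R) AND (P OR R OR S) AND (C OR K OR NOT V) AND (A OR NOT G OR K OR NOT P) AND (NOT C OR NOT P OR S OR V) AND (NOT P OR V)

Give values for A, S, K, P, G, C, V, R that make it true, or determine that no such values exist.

A = True; S = True; K = False; P = True; G = True; C = True; V = True; R = False

Unit clause (A) forces A = True.
Set S = True.
Set K = False.
  then (C OR K OR NOT S) forces C = True.
Set P = True.
  then (NOT P OR V) forces V = True.
  then (G OR K OR NOT S OR NOT V) forces G = True.
Set R = False.
All clauses satisfied.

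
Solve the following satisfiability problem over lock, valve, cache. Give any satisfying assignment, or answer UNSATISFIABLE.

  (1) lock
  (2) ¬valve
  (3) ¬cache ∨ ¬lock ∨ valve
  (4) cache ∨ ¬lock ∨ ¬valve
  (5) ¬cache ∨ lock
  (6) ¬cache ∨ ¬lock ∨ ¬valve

Unit clause (lock) forces lock = True.
Unit clause (¬valve) forces valve = False.
In (¬cache ∨ ¬lock ∨ valve) only ¬cache is left, so cache = False.
All clauses satisfied.

lock=T, valve=F, cache=F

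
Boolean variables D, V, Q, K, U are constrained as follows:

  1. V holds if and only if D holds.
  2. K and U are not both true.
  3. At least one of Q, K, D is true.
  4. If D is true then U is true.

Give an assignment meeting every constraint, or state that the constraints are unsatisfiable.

D: False, V: False, Q: True, K: False, U: True

  (1) V=F, D=F — same ✓
  (2) K=F, U=T — not both ✓
  (3) {Q, K, D}: 1 true — at least one ✓
  (4) D=F ⇒ U: vacuous ✓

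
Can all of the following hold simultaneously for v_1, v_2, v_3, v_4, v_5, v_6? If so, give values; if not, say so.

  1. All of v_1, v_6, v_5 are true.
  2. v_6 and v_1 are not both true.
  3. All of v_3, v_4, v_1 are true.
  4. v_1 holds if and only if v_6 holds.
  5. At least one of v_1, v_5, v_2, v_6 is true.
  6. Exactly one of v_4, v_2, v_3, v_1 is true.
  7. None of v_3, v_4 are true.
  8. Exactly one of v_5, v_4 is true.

The formula is unsatisfiable.

Case v_3 = True:
  Constraint (7) is violated (v_3=T) — contradiction.
Case v_3 = False:
  Constraint (3) is violated (v_3=F) — contradiction.
Both cases fail — unsatisfiable.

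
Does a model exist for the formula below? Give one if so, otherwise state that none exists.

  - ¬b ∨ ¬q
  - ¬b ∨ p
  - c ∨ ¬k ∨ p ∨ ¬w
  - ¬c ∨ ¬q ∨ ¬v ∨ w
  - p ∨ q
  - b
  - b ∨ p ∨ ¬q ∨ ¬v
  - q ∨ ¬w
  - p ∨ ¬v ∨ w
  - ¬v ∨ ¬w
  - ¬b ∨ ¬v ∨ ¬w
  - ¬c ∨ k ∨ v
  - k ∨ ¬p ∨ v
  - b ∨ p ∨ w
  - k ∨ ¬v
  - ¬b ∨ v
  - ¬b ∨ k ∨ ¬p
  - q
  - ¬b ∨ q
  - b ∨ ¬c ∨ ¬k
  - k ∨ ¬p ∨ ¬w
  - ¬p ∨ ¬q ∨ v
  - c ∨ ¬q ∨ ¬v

UNSATISFIABLE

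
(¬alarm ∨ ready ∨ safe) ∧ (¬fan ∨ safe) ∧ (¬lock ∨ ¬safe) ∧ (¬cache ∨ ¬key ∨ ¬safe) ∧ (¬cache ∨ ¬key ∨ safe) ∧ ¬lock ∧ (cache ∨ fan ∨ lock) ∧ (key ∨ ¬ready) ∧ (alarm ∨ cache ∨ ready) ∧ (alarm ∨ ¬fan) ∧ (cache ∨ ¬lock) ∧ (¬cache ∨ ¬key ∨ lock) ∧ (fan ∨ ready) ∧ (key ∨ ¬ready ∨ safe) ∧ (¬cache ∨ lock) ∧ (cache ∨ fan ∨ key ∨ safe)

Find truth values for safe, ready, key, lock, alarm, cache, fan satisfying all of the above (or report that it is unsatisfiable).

safe=T, ready=F, key=F, lock=F, alarm=T, cache=F, fan=T

Unit clause (¬lock) forces lock = False.
In (¬cache ∨ lock) only ¬cache is left, so cache = False.
In (cache ∨ fan ∨ lock) only fan is left, so fan = True.
In (alarm ∨ ¬fan) only alarm is left, so alarm = True.
In (¬fan ∨ safe) only safe is left, so safe = True.
Set ready = False.
Set key = False.
All clauses satisfied.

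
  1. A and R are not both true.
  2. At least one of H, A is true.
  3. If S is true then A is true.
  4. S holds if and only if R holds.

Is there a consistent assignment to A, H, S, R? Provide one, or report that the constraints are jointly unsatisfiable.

A=F, H=T, S=F, R=F

  (1) A=F, R=F — not both ✓
  (2) {H, A}: 1 true — at least one ✓
  (3) S=F ⇒ A: vacuous ✓
  (4) S=F, R=F — same ✓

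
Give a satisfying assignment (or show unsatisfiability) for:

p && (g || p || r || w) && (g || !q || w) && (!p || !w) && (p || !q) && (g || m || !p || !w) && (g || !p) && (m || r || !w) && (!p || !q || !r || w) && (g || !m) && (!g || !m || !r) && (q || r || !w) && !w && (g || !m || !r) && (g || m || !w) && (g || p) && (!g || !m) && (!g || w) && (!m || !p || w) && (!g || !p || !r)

Case w = True:
  Clause (!w) is falsified — contradiction.
Case w = False:
  (p) forces p = True.
  (g || !p) forces g = True.
  Clause (!g || w) is falsified — contradiction.
Both cases fail, so the formula is unsatisfiable.

The formula is unsatisfiable.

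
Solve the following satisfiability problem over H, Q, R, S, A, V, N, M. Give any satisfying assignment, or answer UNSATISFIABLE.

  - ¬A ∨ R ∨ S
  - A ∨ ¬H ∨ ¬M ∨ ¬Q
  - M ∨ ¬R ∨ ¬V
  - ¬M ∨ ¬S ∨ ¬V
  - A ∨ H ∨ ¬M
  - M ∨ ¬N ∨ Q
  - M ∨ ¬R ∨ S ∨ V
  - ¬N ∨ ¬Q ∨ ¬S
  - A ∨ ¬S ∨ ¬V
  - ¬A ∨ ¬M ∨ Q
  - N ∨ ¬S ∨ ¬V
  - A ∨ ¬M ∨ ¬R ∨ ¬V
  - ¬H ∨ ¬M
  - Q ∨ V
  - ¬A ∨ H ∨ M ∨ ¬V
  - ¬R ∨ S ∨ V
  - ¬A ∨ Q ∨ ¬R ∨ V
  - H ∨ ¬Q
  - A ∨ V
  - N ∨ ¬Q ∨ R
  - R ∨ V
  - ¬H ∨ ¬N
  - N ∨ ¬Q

H = False, Q = False, R = False, S = False, A = False, V = True, N = False, M = False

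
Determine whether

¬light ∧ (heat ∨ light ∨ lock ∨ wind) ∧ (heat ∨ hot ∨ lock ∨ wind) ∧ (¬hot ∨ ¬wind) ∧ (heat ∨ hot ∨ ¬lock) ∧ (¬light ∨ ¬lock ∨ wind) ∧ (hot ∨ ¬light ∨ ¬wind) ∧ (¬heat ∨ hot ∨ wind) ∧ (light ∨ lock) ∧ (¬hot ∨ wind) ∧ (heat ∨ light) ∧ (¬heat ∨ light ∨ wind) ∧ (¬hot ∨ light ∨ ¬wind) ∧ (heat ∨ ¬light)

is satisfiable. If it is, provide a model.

Unit clause (¬light) forces light = False.
In (light ∨ lock) only lock is left, so lock = True.
In (heat ∨ light) only heat is left, so heat = True.
In (¬heat ∨ light ∨ wind) only wind is left, so wind = True.
In (¬hot ∨ light ∨ ¬wind) only ¬hot is left, so hot = False.
All clauses satisfied.

wind = True; lock = True; heat = True; light = False; hot = False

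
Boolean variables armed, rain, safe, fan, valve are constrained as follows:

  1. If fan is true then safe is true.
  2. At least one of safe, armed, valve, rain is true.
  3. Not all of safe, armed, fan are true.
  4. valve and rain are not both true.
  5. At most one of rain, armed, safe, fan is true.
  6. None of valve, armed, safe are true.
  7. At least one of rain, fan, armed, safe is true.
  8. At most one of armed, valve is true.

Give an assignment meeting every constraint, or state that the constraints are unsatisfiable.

armed = False, rain = True, safe = False, fan = False, valve = False

  (1) fan=F ⇒ safe: vacuous ✓
  (2) {safe, armed, valve, rain}: 1 true — at least one ✓
  (3) {safe, armed, fan}: 0/3 true — not all ✓
  (4) valve=F, rain=T — not both ✓
  (5) {rain, armed, safe, fan}: 1 true — at most one ✓
  (6) {valve, armed, safe}: 0 true — none ✓
  (7) {rain, fan, armed, safe}: 1 true — at least one ✓
  (8) {armed, valve}: 0 true — at most one ✓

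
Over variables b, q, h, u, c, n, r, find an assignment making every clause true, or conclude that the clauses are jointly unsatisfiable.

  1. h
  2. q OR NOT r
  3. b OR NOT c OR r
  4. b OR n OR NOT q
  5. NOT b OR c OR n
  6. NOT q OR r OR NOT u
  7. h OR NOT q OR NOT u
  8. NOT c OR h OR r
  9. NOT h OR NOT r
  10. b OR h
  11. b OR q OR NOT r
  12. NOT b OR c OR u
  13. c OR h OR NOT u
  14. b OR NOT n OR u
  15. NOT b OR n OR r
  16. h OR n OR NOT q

b = False, q = False, h = True, u = False, c = False, n = False, r = False

Unit clause (h) forces h = True.
In (NOT h OR NOT r) only NOT r is left, so r = False.
Set b = False.
  then (b OR NOT c OR r) forces c = False.
Try q = True:
  (b OR n OR NOT q) forces n = True.
  (NOT q OR r OR NOT u) forces u = False.
  clause (b OR NOT n OR u) is falsified — backtrack.
So q = False.
Set u = False.
  then (b OR NOT n OR u) forces n = False.
All clauses satisfied.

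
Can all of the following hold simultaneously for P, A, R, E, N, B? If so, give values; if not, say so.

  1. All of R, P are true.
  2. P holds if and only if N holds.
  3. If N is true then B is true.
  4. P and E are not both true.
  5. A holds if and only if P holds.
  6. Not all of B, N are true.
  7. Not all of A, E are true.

No satisfying assignment exists.

Case P = True:
  (1) forces R = True.
  (2) with P=T forces N = True.
  (3) with N=T forces B = True.
  Constraint (6) is violated (B=T, N=T) — contradiction.
Case P = False:
  Constraint (1) is violated (P=F) — contradiction.
Both cases fail — unsatisfiable.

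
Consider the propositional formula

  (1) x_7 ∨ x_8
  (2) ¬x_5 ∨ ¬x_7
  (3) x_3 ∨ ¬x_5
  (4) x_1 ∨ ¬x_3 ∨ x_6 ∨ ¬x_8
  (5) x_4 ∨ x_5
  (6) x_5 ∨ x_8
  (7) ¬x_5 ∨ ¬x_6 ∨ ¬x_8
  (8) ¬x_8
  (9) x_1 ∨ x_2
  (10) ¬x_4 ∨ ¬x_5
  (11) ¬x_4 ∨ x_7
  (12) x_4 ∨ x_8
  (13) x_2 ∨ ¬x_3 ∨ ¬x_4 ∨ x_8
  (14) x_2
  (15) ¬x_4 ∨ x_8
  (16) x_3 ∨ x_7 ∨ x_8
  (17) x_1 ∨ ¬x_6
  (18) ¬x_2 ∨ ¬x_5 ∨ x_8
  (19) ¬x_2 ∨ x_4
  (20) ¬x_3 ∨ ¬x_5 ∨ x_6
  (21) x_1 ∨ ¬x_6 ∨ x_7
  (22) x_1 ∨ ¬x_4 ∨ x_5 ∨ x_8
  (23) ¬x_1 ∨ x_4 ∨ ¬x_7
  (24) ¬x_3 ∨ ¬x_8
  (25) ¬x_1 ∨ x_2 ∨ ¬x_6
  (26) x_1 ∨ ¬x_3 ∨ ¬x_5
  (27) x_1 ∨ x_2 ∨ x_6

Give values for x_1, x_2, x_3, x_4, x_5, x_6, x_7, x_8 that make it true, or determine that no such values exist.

Case x_8 = True:
  Clause (¬x_8) is falsified — contradiction.
Case x_8 = False:
  (x_7 ∨ x_8) forces x_7 = True.
  (¬x_5 ∨ ¬x_7) forces x_5 = False.
  Clause (x_5 ∨ x_8) is falsified — contradiction.
Both cases fail, so the formula is unsatisfiable.

Unsatisfiable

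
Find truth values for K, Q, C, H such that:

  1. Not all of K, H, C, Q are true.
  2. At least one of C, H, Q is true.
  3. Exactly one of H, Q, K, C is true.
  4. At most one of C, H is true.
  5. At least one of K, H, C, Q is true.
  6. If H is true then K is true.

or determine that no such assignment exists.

K = False, Q = True, C = False, H = False

  (1) {K, H, C, Q}: 1/4 true — not all ✓
  (2) {C, H, Q}: 1 true — at least one ✓
  (3) {H, Q, K, C}: 1 true — exactly one ✓
  (4) {C, H}: 0 true — at most one ✓
  (5) {K, H, C, Q}: 1 true — at least one ✓
  (6) H=F ⇒ K: vacuous ✓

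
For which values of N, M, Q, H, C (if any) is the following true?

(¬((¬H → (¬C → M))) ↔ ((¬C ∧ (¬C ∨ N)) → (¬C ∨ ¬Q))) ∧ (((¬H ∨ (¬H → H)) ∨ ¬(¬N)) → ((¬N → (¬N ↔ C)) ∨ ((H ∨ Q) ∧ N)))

N=T, M=F, Q=F, H=F, C=F

  ¬((¬H → (¬C → M))) ↔ ((¬C ∧ (¬C ∨ N)) → (¬C ∨ ¬Q)) = True
    ¬((¬H → (¬C → M))) = True
      ¬H → (¬C → M) = False
        ¬H = True
        ¬C → M = False
          ¬C = True
    (¬C ∧ (¬C ∨ N)) → (¬C ∨ ¬Q) = True
      ¬C ∧ (¬C ∨ N) = True
        ¬C = True
        ¬C ∨ N = True
          ¬C = True
      ¬C ∨ ¬Q = True
        ¬C = True
        ¬Q = True
  ((¬H ∨ (¬H → H)) ∨ ¬(¬N)) → ((¬N → (¬N ↔ C)) ∨ ((H ∨ Q) ∧ N)) = True
    (¬H ∨ (¬H → H)) ∨ ¬(¬N) = True
      ¬H ∨ (¬H → H) = True
        ¬H = True
        ¬H → H = False
          ¬H = True
      ¬(¬N) = True
        ¬N = False
    (¬N → (¬N ↔ C)) ∨ ((H ∨ Q) ∧ N) = True
      ¬N → (¬N ↔ C) = True
        ¬N = False
        ¬N ↔ C = True
          ¬N = False
      (H ∨ Q) ∧ N = False
        H ∨ Q = False
Both conjuncts True, so the formula holds.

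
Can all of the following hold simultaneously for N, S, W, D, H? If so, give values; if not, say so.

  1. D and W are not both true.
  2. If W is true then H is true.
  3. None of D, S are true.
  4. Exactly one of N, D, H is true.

N = True, S = False, W = False, D = False, H = False

  (1) D=F, W=F — not both ✓
  (2) W=F ⇒ H: vacuous ✓
  (3) {D, S}: 0 true — none ✓
  (4) {N, D, H}: 1 true — exactly one ✓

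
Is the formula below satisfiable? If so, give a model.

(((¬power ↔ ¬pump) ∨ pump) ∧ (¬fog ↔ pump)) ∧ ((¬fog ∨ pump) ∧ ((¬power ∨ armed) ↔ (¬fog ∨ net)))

net = False, pump = True, armed = True, fog = False, power = False

  ((¬power ↔ ¬pump) ∨ pump) ∧ (¬fog ↔ pump) = True
    (¬power ↔ ¬pump) ∨ pump = True
      ¬power ↔ ¬pump = False
        ¬power = True
        ¬pump = False
    ¬fog ↔ pump = True
      ¬fog = True
  (¬fog ∨ pump) ∧ ((¬power ∨ armed) ↔ (¬fog ∨ net)) = True
    ¬fog ∨ pump = True
      ¬fog = True
    (¬power ∨ armed) ↔ (¬fog ∨ net) = True
      ¬power ∨ armed = True
        ¬power = True
      ¬fog ∨ net = True
        ¬fog = True
Both conjuncts True, so the formula holds.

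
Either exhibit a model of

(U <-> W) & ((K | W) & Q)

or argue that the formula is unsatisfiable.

Q=T, K=T, W=F, U=F

  U <-> W = True
  (K | W) & Q = True
    K | W = True
Both conjuncts True, so the formula holds.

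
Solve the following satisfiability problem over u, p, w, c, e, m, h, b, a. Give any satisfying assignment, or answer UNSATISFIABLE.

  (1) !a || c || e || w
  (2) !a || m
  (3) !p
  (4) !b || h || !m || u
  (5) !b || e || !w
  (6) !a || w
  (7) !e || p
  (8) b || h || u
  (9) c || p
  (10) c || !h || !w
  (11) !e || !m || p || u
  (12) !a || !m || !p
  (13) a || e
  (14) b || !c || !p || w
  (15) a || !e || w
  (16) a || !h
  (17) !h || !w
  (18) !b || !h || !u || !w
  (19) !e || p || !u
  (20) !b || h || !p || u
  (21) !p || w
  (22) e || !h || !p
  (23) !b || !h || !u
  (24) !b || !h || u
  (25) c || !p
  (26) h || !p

u = True; p = False; w = True; c = True; e = False; m = True; h = False; b = False; a = True

Unit clause (!p) forces p = False.
In (!e || p) only !e is left, so e = False.
In (c || p) only c is left, so c = True.
In (a || e) only a is left, so a = True.
In (!a || m) only m is left, so m = True.
In (!a || w) only w is left, so w = True.
In (!h || !w) only !h is left, so h = False.
In (!b || e || !w) only !b is left, so b = False.
In (b || h || u) only u is left, so u = True.
All clauses satisfied.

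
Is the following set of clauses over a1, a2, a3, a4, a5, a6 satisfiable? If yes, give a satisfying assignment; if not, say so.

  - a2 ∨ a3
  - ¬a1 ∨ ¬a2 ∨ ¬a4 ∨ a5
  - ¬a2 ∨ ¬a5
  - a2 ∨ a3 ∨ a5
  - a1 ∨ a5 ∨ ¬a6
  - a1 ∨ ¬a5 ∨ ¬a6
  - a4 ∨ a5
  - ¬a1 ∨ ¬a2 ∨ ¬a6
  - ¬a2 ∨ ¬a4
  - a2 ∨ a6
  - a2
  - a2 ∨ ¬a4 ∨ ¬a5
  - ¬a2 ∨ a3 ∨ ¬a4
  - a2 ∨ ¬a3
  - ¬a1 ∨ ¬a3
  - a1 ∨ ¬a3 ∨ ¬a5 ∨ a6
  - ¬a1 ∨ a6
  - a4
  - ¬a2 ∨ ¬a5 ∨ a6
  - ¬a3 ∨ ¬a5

Case a4 = True:
  (¬a2 ∨ ¬a4) forces a2 = False.
  Clause (a2) is falsified — contradiction.
Case a4 = False:
  Clause (a4) is falsified — contradiction.
Both cases fail, so the formula is unsatisfiable.

Unsatisfiable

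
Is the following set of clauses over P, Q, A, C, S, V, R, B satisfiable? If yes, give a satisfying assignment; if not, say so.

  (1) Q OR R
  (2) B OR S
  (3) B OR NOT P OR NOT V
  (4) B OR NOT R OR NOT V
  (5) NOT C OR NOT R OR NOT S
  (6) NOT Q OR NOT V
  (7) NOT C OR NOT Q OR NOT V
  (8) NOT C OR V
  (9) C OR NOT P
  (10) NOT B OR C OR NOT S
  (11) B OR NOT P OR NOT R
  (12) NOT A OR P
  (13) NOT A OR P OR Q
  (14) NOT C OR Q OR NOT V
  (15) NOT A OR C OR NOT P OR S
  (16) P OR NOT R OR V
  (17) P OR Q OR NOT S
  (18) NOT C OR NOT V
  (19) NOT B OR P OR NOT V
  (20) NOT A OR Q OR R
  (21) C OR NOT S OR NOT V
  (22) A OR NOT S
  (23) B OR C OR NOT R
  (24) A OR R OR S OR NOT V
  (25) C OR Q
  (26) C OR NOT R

Try P = True:
  (C OR NOT P) forces C = True.
  (NOT C OR V) forces V = True.
  clause (NOT C OR NOT V) is falsified — backtrack.
So P = False.
  then (NOT A OR P) forces A = False.
  then (A OR NOT S) forces S = False.
  then (B OR S) forces B = True.
  then (NOT B OR P OR NOT V) forces V = False.
  then (NOT C OR V) forces C = False.
  then (P OR NOT R OR V) forces R = False.
  then (C OR Q) forces Q = True.
All clauses satisfied.

P: False; Q: True; A: False; C: False; S: False; V: False; R: False; B: True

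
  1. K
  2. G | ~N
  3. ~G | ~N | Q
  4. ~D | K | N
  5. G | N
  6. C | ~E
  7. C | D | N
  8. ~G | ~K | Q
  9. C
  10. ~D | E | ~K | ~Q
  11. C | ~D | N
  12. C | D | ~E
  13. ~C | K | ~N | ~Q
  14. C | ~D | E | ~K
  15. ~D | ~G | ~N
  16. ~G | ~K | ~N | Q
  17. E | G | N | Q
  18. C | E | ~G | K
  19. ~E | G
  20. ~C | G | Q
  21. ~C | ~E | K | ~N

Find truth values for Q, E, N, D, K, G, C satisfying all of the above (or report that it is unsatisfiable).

Unit clause (K) forces K = True.
Unit clause (C) forces C = True.
Try Q = False:
  (~G | ~K | Q) forces G = False.
  clause (~C | G | Q) is falsified — backtrack.
So Q = True.
Set E = True.
  then (~E | G) forces G = True.
Set N = True.
  then (~D | ~G | ~N) forces D = False.
All clauses satisfied.

Q = True, E = True, N = True, D = False, K = True, G = True, C = True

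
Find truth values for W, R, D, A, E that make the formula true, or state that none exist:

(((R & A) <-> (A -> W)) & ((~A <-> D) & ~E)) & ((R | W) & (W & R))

W = True, R = True, D = False, A = True, E = False

  ((R & A) <-> (A -> W)) & ((~A <-> D) & ~E) = True
    (R & A) <-> (A -> W) = True
      R & A = True
      A -> W = True
    (~A <-> D) & ~E = True
      ~A <-> D = True
        ~A = False
      ~E = True
  (R | W) & (W & R) = True
    R | W = True
    W & R = True
Both conjuncts True, so the formula holds.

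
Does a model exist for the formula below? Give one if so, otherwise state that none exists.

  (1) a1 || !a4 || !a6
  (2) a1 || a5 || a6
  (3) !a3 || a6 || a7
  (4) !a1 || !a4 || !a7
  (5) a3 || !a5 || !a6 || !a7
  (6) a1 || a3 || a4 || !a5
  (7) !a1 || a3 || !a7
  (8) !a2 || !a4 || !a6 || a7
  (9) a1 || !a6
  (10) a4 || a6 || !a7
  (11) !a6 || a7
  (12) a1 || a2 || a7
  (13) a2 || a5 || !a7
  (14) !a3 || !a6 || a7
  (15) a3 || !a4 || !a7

Set a1 = True.
Set a2 = True.
Set a3 = False.
  then (!a1 || a3 || !a7) forces a7 = False.
  then (!a6 || a7) forces a6 = False.
Set a4 = False.
Set a5 = True.
All clauses satisfied.

a1: True, a2: True, a3: False, a4: False, a5: True, a6: False, a7: False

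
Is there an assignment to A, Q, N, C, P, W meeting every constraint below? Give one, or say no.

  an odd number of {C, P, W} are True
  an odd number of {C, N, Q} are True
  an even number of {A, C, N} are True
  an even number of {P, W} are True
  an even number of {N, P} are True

A = False; Q = True; N = True; C = True; P = True; W = True

{C, P, W}: 3 true → odd ✓
{C, N, Q}: 3 true → odd ✓
{A, C, N}: 2 true → even ✓
{P, W}: 2 true → even ✓
{N, P}: 2 true → even ✓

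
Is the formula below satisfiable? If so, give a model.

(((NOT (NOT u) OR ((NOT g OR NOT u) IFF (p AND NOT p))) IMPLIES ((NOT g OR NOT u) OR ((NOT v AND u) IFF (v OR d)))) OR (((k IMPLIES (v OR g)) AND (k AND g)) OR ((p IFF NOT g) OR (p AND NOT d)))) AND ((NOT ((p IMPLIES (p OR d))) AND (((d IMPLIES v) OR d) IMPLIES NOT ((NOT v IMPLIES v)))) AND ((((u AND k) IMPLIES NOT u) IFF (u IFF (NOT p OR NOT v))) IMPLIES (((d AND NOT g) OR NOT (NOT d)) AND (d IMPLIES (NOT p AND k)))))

The conjunct NOT ((p IMPLIES (p OR d))) is unsatisfiable on its own:
  p=F, d=F: evaluates to False.
  p=F, d=T: evaluates to False.
  p=T, d=F: evaluates to False.
  p=T, d=T: evaluates to False.
So the whole conjunction is unsatisfiable.

The formula is unsatisfiable.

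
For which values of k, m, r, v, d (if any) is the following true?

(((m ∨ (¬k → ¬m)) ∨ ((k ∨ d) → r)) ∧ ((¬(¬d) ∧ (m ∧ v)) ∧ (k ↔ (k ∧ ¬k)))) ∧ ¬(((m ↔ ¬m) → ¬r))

The conjunct ¬(((m ↔ ¬m) → ¬r)) is unsatisfiable on its own:
  m=F, r=F: evaluates to False.
  m=F, r=T: evaluates to False.
  m=T, r=F: evaluates to False.
  m=T, r=T: evaluates to False.
So the whole conjunction is unsatisfiable.

UNSATISFIABLE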